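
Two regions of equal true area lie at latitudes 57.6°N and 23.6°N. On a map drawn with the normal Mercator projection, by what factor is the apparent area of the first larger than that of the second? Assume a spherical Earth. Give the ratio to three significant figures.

On Mercator, area is exaggerated by sec²φ = 1/cos²φ.
At 57.6°: sec²(57.6°) = 1/0.5358² = 3.483.
At 23.6°: sec²(23.6°) = 1/0.9164² = 1.191.
Ratio = 3.483/1.191 = cos²(23.6°)/cos²(57.6°) ≈ 2.92.

2.92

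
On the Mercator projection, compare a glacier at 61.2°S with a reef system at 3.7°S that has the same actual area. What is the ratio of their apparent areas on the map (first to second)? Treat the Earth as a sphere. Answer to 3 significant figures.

Mercator is conformal with k = sec φ, so areal scale = k² = sec²φ.
At 61.2°: sec²(61.2°) = 1/0.4818² = 4.309.
At 3.7°: sec²(3.7°) = 1/0.9979² = 1.004.
Ratio = 4.309/1.004 = cos²(3.7°)/cos²(61.2°) ≈ 4.29.

4.29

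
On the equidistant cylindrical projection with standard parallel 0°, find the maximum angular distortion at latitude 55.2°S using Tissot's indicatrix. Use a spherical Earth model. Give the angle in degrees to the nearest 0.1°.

31.7°

Plate carrée maps x = Rλ, y = Rφ. The meridian scale is h = 1 and the parallel scale is k = 1/cos φ = sec φ.
At 55.2°: h = 1.000, k = 1.752; principal scales a = 1.752, b = 1.000.
sin(ω/2) = (a − b)/(a + b) = 0.7522/2.752 = 0.2733, so ω = 2 arcsin(0.2733) ≈ 31.7°.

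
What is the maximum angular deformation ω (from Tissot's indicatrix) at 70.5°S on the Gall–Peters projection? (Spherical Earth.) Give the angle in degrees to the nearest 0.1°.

78.9°

The Gall–Peters projection is cylindrical equal-area with φ₀ = 45°. For cylindrical equal-area with standard parallel φ₀, h = cos φ / cos φ₀ and k = cos φ₀ / cos φ, so h·k = 1.
At 70.5°: h = 0.4721, k = 2.118; principal scales a = 2.118, b = 0.4721.
sin(ω/2) = (a − b)/(a + b) = 1.646/2.590 = 0.6355, so ω = 2 arcsin(0.6355) ≈ 78.9°.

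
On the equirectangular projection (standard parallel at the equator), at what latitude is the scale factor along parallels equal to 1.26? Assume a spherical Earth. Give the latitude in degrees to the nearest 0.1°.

37.5°

Plate carrée: h = 1, k = sec φ along parallels.
sec φ = 1.26  ⇒  cos φ = 0.7937  ⇒  φ ≈ 37.5°.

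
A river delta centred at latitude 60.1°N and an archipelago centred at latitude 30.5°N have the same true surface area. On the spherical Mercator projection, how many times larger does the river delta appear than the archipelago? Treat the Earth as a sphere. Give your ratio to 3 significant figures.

Mercator areal scale is sec²φ.
At 60.1°: sec²(60.1°) = 1/0.4985² = 4.024.
At 30.5°: sec²(30.5°) = 1/0.8616² = 1.347.
Ratio = 4.024/1.347 = cos²(30.5°)/cos²(60.1°) ≈ 2.99.

2.99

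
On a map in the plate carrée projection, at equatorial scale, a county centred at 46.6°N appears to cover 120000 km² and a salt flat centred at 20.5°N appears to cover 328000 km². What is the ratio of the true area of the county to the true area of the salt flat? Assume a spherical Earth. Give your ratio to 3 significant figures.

On the plate carrée, areal scale = h·k = 1 × sec φ, so true area = apparent × cos φ.
True area of county: 120000 × cos(46.6°) = 120000 × 0.6871 = 82450 km².
True area of salt flat: 328000 × cos(20.5°) = 328000 × 0.9367 = 307200 km².
Ratio = 82450 / 307200 ≈ 0.268.

0.268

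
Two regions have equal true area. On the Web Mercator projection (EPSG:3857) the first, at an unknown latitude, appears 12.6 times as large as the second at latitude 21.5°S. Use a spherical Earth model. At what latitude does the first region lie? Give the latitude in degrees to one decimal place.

74.8°

On Mercator, (apparent₁)/(apparent₂) = sec²φ₁ / sec²φ₂ when true areas are equal.
cos²φ₂ / cos²φ₁ = 12.6  ⇒  cos φ₁ = cos 21.5° / √12.6 = 0.9304/3.550 = 0.2621.
φ₁ = arccos(0.2621) ≈ 74.8°.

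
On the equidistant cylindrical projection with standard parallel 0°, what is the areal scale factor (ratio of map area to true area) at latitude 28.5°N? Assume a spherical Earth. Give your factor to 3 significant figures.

1.14

For the equirectangular projection with φ₀ = 0 (plate carrée), h = 1 along meridians and k = sec φ along parallels.
Areal scale = h·k = 1 × sec φ; at 28.5°, h = 1.000, k = 1.138, so h·k = 1.138.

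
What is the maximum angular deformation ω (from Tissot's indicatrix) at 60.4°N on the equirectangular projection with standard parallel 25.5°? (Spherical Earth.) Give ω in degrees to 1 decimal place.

34.0°

With standard parallel φ₀ = 25.5°, the equirectangular projection gives x = Rλ cos φ₀, y = Rφ, so h = 1 and k = cos 25.5° / cos φ.
At 60.4°: h = 1.000, k = 1.827; principal scales a = 1.827, b = 1.000.
sin(ω/2) = (a − b)/(a + b) = 0.8273/2.827 = 0.2926, so ω = 2 arcsin(0.2926) ≈ 34.0°.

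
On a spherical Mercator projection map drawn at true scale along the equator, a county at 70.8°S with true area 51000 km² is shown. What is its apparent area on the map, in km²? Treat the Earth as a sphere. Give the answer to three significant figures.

472000 km²

The Mercator projection is conformal; its linear scale factor is the same in every direction and equals sec φ = 1/cos φ.
Areal scale = k² = sec²φ = 1/cos²(70.8°) = 1/0.3289² = 9.246.
Apparent area = 51000 × 9.246 ≈ 472000 km².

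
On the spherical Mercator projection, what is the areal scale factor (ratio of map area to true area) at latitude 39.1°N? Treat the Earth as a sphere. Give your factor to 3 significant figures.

1.66

Mercator is conformal, so the point scale is isotropic: h = k = sec φ = 1/cos φ.
Areal scale = k² = sec²φ = 1/cos²(39.1°) = 1/0.7760² = 1.660.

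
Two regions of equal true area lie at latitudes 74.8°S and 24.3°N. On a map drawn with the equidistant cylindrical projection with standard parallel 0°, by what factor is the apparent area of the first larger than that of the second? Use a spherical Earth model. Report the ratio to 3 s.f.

In the plate carrée (x = Rλ, y = Rφ), meridians are true-scale (h = 1) and parallels are stretched by k = sec φ.
Areal scale at 74.8°: h·k = 1.000 × 3.814 = 3.814.
Areal scale at 24.3°: h·k = 1.000 × 1.097 = 1.097.
Ratio = 3.814/1.097 ≈ 3.48.

3.48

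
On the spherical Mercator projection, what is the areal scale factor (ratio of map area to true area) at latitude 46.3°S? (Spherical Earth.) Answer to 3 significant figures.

2.10

The Mercator projection is conformal; its linear scale factor is the same in every direction and equals sec φ = 1/cos φ.
Areal scale = k² = sec²φ = 1/cos²(46.3°) = 1/0.6909² = 2.095.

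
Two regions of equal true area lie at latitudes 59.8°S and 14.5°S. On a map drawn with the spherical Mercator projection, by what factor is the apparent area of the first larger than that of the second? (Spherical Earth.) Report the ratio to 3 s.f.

Mercator is conformal with k = sec φ, so areal scale = k² = sec²φ.
At 59.8°: sec²(59.8°) = 1/0.5030² = 3.952.
At 14.5°: sec²(14.5°) = 1/0.9681² = 1.067.
Ratio = 3.952/1.067 = cos²(14.5°)/cos²(59.8°) ≈ 3.70.

3.70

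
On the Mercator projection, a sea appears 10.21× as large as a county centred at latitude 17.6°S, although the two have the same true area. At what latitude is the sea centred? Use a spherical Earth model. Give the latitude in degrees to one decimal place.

Mercator areal scale is sec²φ, so apparent-area ratio = sec²φ₁ / sec²φ₂ = cos²φ₂ / cos²φ₁.
cos²φ₂ / cos²φ₁ = 10.21  ⇒  cos φ₁ = cos 17.6° / √10.21 = 0.9532/3.195 = 0.2983.
φ₁ = arccos(0.2983) ≈ 72.6°.

72.6°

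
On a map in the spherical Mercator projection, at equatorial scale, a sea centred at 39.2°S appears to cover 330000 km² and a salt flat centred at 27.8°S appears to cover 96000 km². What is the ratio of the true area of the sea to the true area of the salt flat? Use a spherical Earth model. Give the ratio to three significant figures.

Mercator's areal exaggeration is sec²φ; hence true area = (apparent area) · cos²φ.
True area of sea: 330000 × cos²(39.2°) = 330000 × 0.6005 = 198200 km².
True area of salt flat: 96000 × cos²(27.8°) = 96000 × 0.7825 = 75120 km².
Ratio = 198200 / 75120 ≈ 2.64.

2.64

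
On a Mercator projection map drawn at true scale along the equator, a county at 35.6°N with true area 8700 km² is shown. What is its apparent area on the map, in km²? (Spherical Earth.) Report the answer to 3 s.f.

Mercator is conformal, so the point scale is isotropic: h = k = sec φ = 1/cos φ.
Areal scale = k² = sec²φ = 1/cos²(35.6°) = 1/0.8131² = 1.513.
Apparent area = 8700 × 1.513 ≈ 13200 km².

13200 km²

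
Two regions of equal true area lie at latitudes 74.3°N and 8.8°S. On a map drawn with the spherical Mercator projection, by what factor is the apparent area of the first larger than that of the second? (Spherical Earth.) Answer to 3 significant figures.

On Mercator, area is exaggerated by sec²φ = 1/cos²φ.
At 74.3°: sec²(74.3°) = 1/0.2706² = 13.66.
At 8.8°: sec²(8.8°) = 1/0.9882² = 1.024.
Ratio = 13.66/1.024 = cos²(8.8°)/cos²(74.3°) ≈ 13.3.

13.3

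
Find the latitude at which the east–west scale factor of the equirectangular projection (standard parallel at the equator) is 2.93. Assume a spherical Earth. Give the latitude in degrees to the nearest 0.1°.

70.0°

Plate carrée: h = 1, k = sec φ along parallels.
sec φ = 2.93  ⇒  cos φ = 0.3413  ⇒  φ ≈ 70.0°.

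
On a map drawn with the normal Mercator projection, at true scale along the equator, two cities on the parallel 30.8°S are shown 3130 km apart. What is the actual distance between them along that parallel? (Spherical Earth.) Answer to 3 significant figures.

2690 km

For Mercator, h = k = sec φ (a conformal cylindrical projection has a single point scale, 1/cos φ).
Along the parallel at 30.8°, map distances are exaggerated by k = sec 30.8° = 1.164.
True distance = 3130 / 1.164 = 3130 × cos 30.8° ≈ 2690 km.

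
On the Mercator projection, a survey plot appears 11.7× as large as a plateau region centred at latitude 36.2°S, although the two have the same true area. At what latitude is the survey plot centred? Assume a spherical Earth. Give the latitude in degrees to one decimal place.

On Mercator, (apparent₁)/(apparent₂) = sec²φ₁ / sec²φ₂ when true areas are equal.
cos²φ₂ / cos²φ₁ = 11.7  ⇒  cos φ₁ = cos 36.2° / √11.7 = 0.8070/3.421 = 0.2359.
φ₁ = arccos(0.2359) ≈ 76.4°.

76.4°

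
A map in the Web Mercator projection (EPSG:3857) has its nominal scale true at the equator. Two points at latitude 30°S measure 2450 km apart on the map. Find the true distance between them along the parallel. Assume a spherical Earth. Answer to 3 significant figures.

2120 km

For Mercator, h = k = sec φ (a conformal cylindrical projection has a single point scale, 1/cos φ).
Along the parallel at 30°, map distances are exaggerated by k = sec 30° = 1.155.
True distance = 2450 / 1.155 = 2450 × cos 30° ≈ 2120 km.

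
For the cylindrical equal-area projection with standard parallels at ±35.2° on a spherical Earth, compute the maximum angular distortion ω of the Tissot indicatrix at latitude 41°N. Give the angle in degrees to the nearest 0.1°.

9.1°

Cylindrical equal-area (φ₀ = 35.2°): h = cos φ / cos 35.2° along meridians, k = cos 35.2° / cos φ along parallels; h·k = 1.
At 41°: h = 0.9236, k = 1.083; principal scales a = 1.083, b = 0.9236.
sin(ω/2) = (a − b)/(a + b) = 0.1591/2.006 = 0.07932, so ω = 2 arcsin(0.07932) ≈ 9.1°.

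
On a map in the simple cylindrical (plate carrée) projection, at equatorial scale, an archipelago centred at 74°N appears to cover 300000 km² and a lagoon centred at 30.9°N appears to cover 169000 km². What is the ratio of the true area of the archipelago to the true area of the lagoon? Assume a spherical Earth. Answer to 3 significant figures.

0.570

On the plate carrée, areal scale = h·k = 1 × sec φ, so true area = apparent × cos φ.
True area of archipelago: 300000 × cos(74°) = 300000 × 0.2756 = 82690 km².
True area of lagoon: 169000 × cos(30.9°) = 169000 × 0.8581 = 145000 km².
Ratio = 82690 / 145000 ≈ 0.570.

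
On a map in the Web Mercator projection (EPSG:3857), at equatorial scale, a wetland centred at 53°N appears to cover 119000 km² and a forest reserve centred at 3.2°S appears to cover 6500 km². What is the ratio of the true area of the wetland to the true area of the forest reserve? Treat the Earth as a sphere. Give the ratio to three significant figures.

Mercator's areal exaggeration is sec²φ; hence true area = (apparent area) · cos²φ.
True area of wetland: 119000 × cos²(53°) = 119000 × 0.3622 = 43100 km².
True area of forest reserve: 6500 × cos²(3.2°) = 6500 × 0.9969 = 6480 km².
Ratio = 43100 / 6480 ≈ 6.65.

6.65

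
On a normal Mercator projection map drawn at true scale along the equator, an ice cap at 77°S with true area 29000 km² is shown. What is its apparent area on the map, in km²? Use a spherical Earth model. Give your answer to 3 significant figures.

The Mercator projection is conformal; its linear scale factor is the same in every direction and equals sec φ = 1/cos φ.
Areal scale = k² = sec²φ = 1/cos²(77°) = 1/0.2250² = 19.76.
Apparent area = 29000 × 19.76 ≈ 573000 km².

573000 km²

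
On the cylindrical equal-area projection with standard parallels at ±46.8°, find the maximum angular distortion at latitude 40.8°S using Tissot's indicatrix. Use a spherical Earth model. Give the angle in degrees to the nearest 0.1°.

Cylindrical equal-area (φ₀ = 46.8°): h = cos φ / cos 46.8° along meridians, k = cos 46.8° / cos φ along parallels; h·k = 1.
At 40.8°: h = 1.106, k = 0.9043; principal scales a = 1.106, b = 0.9043.
sin(ω/2) = (a − b)/(a + b) = 0.2015/2.010 = 0.1003, so ω = 2 arcsin(0.1003) ≈ 11.5°.

11.5°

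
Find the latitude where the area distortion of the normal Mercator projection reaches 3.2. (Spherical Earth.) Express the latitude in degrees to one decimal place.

Mercator areal scale is sec²φ.
sec²φ = 3.2  ⇒  cos²φ = 0.3125  ⇒  cos φ = 0.5590.
φ = arccos(0.5590) ≈ 56.0°.

56.0°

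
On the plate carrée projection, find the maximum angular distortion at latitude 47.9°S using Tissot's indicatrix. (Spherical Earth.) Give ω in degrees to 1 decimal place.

For the equirectangular projection with φ₀ = 0 (plate carrée), h = 1 along meridians and k = sec φ along parallels.
At 47.9°: h = 1.000, k = 1.492; principal scales a = 1.492, b = 1.000.
sin(ω/2) = (a − b)/(a + b) = 0.4916/2.492 = 0.1973, so ω = 2 arcsin(0.1973) ≈ 22.8°.

22.8°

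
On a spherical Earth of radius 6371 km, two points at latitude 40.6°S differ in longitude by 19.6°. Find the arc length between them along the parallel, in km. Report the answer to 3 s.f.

1650 km

Arc length along a parallel = R cos φ · Δλ (with Δλ in radians).
= 6371 × cos 40.6° × (19.6° × π/180) = 6371 × 0.7593 × 0.3421 ≈ 1650 km.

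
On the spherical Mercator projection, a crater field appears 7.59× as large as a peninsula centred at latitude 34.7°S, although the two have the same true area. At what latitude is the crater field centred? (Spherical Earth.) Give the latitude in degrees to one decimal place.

On Mercator, (apparent₁)/(apparent₂) = sec²φ₁ / sec²φ₂ when true areas are equal.
cos²φ₂ / cos²φ₁ = 7.59  ⇒  cos φ₁ = cos 34.7° / √7.59 = 0.8221/2.755 = 0.2984.
φ₁ = arccos(0.2984) ≈ 72.6°.

72.6°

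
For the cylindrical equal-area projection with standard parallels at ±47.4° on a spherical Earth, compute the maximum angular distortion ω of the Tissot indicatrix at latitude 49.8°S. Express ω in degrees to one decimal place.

Cylindrical equal-area (φ₀ = 47.4°): h = cos φ / cos 47.4° along meridians, k = cos 47.4° / cos φ along parallels; h·k = 1.
At 49.8°: h = 0.9536, k = 1.049; principal scales a = 1.049, b = 0.9536.
sin(ω/2) = (a − b)/(a + b) = 0.09509/2.002 = 0.04749, so ω = 2 arcsin(0.04749) ≈ 5.4°.

5.4°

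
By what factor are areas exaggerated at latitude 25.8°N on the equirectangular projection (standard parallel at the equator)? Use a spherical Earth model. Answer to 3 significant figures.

1.11

In the plate carrée (x = Rλ, y = Rφ), meridians are true-scale (h = 1) and parallels are stretched by k = sec φ.
Areal scale = h·k = 1 × sec φ; at 25.8°, h = 1.000, k = 1.111, so h·k = 1.111.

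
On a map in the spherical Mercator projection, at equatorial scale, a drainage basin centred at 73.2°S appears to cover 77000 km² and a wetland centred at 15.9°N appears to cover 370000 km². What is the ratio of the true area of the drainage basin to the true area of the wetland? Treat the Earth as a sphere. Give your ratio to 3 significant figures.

Since Mercator area scale is 1/cos²φ, the true area equals the apparent area multiplied by cos²φ.
True area of drainage basin: 77000 × cos²(73.2°) = 77000 × 0.08354 = 6433 km².
True area of wetland: 370000 × cos²(15.9°) = 370000 × 0.9249 = 342200 km².
Ratio = 6433 / 342200 ≈ 0.0188.

0.0188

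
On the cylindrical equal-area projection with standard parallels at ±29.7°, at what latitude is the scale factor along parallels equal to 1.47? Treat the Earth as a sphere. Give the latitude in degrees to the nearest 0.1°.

A cylindrical equal-area projection with standard parallel φ₀ has meridian scale h = cos φ / cos φ₀ and parallel scale k = cos φ₀ / cos φ (so areas are preserved, h·k = 1).
k = cos φ₀ / cos φ = 1.47  ⇒  cos φ = cos 29.7° / 1.47 = 0.5909.
φ = arccos(0.5909) ≈ 53.8°.

53.8°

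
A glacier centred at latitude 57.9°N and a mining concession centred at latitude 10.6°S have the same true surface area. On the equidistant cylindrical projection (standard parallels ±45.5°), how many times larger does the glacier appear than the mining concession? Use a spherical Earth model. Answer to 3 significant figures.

1.85

With standard parallel φ₀ = 45.5°, the equirectangular projection gives x = Rλ cos φ₀, y = Rφ, so h = 1 and k = cos 45.5° / cos φ.
Areal scale at 57.9°: h·k = 1.000 × 1.319 = 1.319.
Areal scale at 10.6°: h·k = 1.000 × 0.7131 = 0.7131.
Ratio = 1.319/0.7131 ≈ 1.85.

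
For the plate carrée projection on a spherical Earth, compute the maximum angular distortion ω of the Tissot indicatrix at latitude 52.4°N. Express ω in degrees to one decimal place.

28.0°

Plate carrée maps x = Rλ, y = Rφ. The meridian scale is h = 1 and the parallel scale is k = 1/cos φ = sec φ.
At 52.4°: h = 1.000, k = 1.639; principal scales a = 1.639, b = 1.000.
sin(ω/2) = (a − b)/(a + b) = 0.6390/2.639 = 0.2421, so ω = 2 arcsin(0.2421) ≈ 28.0°.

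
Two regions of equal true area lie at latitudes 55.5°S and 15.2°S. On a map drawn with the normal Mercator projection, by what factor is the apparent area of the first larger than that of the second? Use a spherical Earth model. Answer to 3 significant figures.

2.90

On Mercator, area is exaggerated by sec²φ = 1/cos²φ.
At 55.5°: sec²(55.5°) = 1/0.5664² = 3.117.
At 15.2°: sec²(15.2°) = 1/0.9650² = 1.074.
Ratio = 3.117/1.074 = cos²(15.2°)/cos²(55.5°) ≈ 2.90.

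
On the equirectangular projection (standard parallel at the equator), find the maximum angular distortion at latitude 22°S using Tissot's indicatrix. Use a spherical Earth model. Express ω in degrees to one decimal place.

Plate carrée maps x = Rλ, y = Rφ. The meridian scale is h = 1 and the parallel scale is k = 1/cos φ = sec φ.
At 22°: h = 1.000, k = 1.079; principal scales a = 1.079, b = 1.000.
sin(ω/2) = (a − b)/(a + b) = 0.07853/2.079 = 0.03778, so ω = 2 arcsin(0.03778) ≈ 4.3°.

4.3°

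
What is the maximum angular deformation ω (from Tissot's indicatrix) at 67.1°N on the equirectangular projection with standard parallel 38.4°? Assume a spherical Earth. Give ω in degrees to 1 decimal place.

With standard parallel φ₀ = 38.4°, the equirectangular projection gives x = Rλ cos φ₀, y = Rφ, so h = 1 and k = cos 38.4° / cos φ.
At 67.1°: h = 1.000, k = 2.014; principal scales a = 2.014, b = 1.000.
sin(ω/2) = (a − b)/(a + b) = 1.014/3.014 = 0.3364, so ω = 2 arcsin(0.3364) ≈ 39.3°.

39.3°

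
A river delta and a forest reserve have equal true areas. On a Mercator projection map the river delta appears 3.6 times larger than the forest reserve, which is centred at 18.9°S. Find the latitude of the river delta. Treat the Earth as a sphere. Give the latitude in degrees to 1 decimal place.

60.1°

For equal true areas on Mercator, apparent areas scale as sec²φ, so the ratio is cos²φ₂ / cos²φ₁.
cos²φ₂ / cos²φ₁ = 3.6  ⇒  cos φ₁ = cos 18.9° / √3.6 = 0.9461/1.897 = 0.4986.
φ₁ = arccos(0.4986) ≈ 60.1°.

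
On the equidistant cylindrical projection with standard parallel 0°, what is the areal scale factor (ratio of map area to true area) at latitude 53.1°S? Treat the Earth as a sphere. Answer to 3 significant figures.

In the plate carrée (x = Rλ, y = Rφ), meridians are true-scale (h = 1) and parallels are stretched by k = sec φ.
Areal scale = h·k = 1 × sec φ; at 53.1°, h = 1.000, k = 1.666, so h·k = 1.666.

1.67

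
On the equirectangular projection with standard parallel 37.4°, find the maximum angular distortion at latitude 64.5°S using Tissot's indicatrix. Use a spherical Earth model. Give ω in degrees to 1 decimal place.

34.6°

The equidistant cylindrical projection with φ₀ = 37.4° has h = 1 (meridians true) and k = cos φ₀ / cos φ along parallels.
At 64.5°: h = 1.000, k = 1.845; principal scales a = 1.845, b = 1.000.
sin(ω/2) = (a − b)/(a + b) = 0.8453/2.845 = 0.2971, so ω = 2 arcsin(0.2971) ≈ 34.6°.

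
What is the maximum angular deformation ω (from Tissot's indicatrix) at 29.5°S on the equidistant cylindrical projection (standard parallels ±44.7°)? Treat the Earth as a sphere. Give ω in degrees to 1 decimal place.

11.6°

In the equirectangular projection with standard parallel φ₀ = 44.7° (x = Rλ cos φ₀, y = Rφ), meridians are true-scale (h = 1) and the parallel scale is k = cos φ₀ / cos φ.
At 29.5°: h = 1.000, k = 0.8167; principal scales a = 1.000, b = 0.8167.
sin(ω/2) = (a − b)/(a + b) = 0.1833/1.817 = 0.1009, so ω = 2 arcsin(0.1009) ≈ 11.6°.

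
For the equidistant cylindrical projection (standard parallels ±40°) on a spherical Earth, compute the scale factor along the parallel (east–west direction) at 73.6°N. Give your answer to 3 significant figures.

2.71

With standard parallel φ₀ = 40°, the equirectangular projection gives x = Rλ cos φ₀, y = Rφ, so h = 1 and k = cos 40° / cos φ.
k = cos 40° / cos 73.6° = 0.7660/0.2823 = 2.713.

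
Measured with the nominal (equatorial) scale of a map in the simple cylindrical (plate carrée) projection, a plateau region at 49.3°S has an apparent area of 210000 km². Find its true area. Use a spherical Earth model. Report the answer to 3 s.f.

For the equirectangular projection with φ₀ = 0 (plate carrée), h = 1 along meridians and k = sec φ along parallels.
Areal scale = h·k = 1 × sec φ; at 49.3°, h = 1.000, k = 1.534, so h·k = 1.534.
True area = apparent / (areal scale) = 210000 / 1.534 ≈ 137000 km².

137000 km²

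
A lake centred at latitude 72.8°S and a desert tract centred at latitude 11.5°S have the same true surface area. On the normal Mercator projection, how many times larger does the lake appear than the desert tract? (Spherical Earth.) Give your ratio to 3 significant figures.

Mercator is conformal with k = sec φ, so areal scale = k² = sec²φ.
At 72.8°: sec²(72.8°) = 1/0.2957² = 11.44.
At 11.5°: sec²(11.5°) = 1/0.9799² = 1.041.
Ratio = 11.44/1.041 = cos²(11.5°)/cos²(72.8°) ≈ 11.0.

11.0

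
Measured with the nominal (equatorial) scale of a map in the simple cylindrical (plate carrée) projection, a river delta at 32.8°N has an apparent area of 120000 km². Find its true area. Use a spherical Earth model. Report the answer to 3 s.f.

In the plate carrée (x = Rλ, y = Rφ), meridians are true-scale (h = 1) and parallels are stretched by k = sec φ.
Areal scale = h·k = 1 × sec φ; at 32.8°, h = 1.000, k = 1.190, so h·k = 1.190.
True area = apparent / (areal scale) = 120000 / 1.190 ≈ 101000 km².

101000 km²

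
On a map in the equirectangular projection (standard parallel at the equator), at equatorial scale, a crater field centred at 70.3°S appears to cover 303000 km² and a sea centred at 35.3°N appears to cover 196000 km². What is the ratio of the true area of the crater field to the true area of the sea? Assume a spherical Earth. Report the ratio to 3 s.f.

On the plate carrée, areal scale = h·k = 1 × sec φ, so true area = apparent × cos φ.
True area of crater field: 303000 × cos(70.3°) = 303000 × 0.3371 = 102100 km².
True area of sea: 196000 × cos(35.3°) = 196000 × 0.8161 = 160000 km².
Ratio = 102100 / 160000 ≈ 0.639.

0.639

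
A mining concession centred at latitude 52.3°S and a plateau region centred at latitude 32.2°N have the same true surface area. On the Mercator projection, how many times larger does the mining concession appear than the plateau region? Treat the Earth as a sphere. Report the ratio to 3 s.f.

Mercator is conformal with k = sec φ, so areal scale = k² = sec²φ.
At 52.3°: sec²(52.3°) = 1/0.6115² = 2.674.
At 32.2°: sec²(32.2°) = 1/0.8462² = 1.397.
Ratio = 2.674/1.397 = cos²(32.2°)/cos²(52.3°) ≈ 1.91.

1.91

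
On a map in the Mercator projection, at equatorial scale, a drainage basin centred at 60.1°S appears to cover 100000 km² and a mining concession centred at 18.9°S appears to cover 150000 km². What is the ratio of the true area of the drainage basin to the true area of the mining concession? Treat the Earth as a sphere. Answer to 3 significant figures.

On Mercator the areal scale is sec²φ, so true area = apparent × cos²φ.
True area of drainage basin: 100000 × cos²(60.1°) = 100000 × 0.2485 = 24850 km².
True area of mining concession: 150000 × cos²(18.9°) = 150000 × 0.8951 = 134300 km².
Ratio = 24850 / 134300 ≈ 0.185.

0.185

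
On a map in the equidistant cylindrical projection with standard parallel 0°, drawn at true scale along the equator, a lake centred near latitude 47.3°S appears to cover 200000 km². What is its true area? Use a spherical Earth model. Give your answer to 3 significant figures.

In the plate carrée (x = Rλ, y = Rφ), meridians are true-scale (h = 1) and parallels are stretched by k = sec φ.
Areal scale = h·k = 1 × sec φ; at 47.3°, h = 1.000, k = 1.475, so h·k = 1.475.
True area = apparent / (areal scale) = 200000 / 1.475 ≈ 136000 km².

136000 km²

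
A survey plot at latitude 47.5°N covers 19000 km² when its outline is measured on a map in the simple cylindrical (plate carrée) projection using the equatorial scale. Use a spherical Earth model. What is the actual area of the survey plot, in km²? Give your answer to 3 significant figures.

12800 km²

Plate carrée maps x = Rλ, y = Rφ. The meridian scale is h = 1 and the parallel scale is k = 1/cos φ = sec φ.
Areal scale = h·k = 1 × sec φ; at 47.5°, h = 1.000, k = 1.480, so h·k = 1.480.
True area = apparent / (areal scale) = 19000 / 1.480 ≈ 12800 km².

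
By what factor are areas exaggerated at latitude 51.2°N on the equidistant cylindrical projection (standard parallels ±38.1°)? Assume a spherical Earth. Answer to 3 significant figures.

With standard parallel φ₀ = 38.1°, the equirectangular projection gives x = Rλ cos φ₀, y = Rφ, so h = 1 and k = cos 38.1° / cos φ.
Areal scale = h·k = 1 × cos φ₀ / cos φ; at 51.2°, h = 1.000, k = 1.256, so h·k = 1.256.

1.26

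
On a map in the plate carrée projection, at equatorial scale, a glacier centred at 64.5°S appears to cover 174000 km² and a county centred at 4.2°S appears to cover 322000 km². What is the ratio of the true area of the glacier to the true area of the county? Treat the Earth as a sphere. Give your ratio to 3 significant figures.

0.233

Plate carrée has h = 1 and k = sec φ, giving areal scale sec φ; true area = (apparent area) · cos φ.
True area of glacier: 174000 × cos(64.5°) = 174000 × 0.4305 = 74910 km².
True area of county: 322000 × cos(4.2°) = 322000 × 0.9973 = 321100 km².
Ratio = 74910 / 321100 ≈ 0.233.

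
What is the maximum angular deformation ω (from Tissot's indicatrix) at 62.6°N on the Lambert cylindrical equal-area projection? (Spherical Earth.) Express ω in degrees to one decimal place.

81.2°

The Lambert cylindrical equal-area projection is the cylindrical equal-area projection with its standard parallel at the equator (φ₀ = 0). A cylindrical equal-area projection with standard parallel φ₀ has meridian scale h = cos φ / cos φ₀ and parallel scale k = cos φ₀ / cos φ (so areas are preserved, h·k = 1).
At 62.6°: h = 0.4602, k = 2.173; principal scales a = 2.173, b = 0.4602.
sin(ω/2) = (a − b)/(a + b) = 1.713/2.633 = 0.6505, so ω = 2 arcsin(0.6505) ≈ 81.2°.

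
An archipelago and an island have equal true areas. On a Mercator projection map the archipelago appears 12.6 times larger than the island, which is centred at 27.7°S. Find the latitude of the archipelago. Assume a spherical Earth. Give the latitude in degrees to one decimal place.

Mercator areal scale is sec²φ, so apparent-area ratio = sec²φ₁ / sec²φ₂ = cos²φ₂ / cos²φ₁.
cos²φ₂ / cos²φ₁ = 12.6  ⇒  cos φ₁ = cos 27.7° / √12.6 = 0.8854/3.550 = 0.2494.
φ₁ = arccos(0.2494) ≈ 75.6°.

75.6°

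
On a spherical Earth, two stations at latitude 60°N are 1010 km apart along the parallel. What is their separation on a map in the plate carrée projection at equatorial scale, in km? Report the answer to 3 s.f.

In the plate carrée (x = Rλ, y = Rφ), meridians are true-scale (h = 1) and parallels are stretched by k = sec φ.
Along the parallel, k = sec 60° = 1/0.5000 = 2.000.
Map distance = 1010 × 2.000 ≈ 2020 km.

2020 km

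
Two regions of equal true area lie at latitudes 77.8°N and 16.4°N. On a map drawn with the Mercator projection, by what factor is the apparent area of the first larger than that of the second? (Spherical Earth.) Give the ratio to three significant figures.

On Mercator, area is exaggerated by sec²φ = 1/cos²φ.
At 77.8°: sec²(77.8°) = 1/0.2113² = 22.39.
At 16.4°: sec²(16.4°) = 1/0.9593² = 1.087.
Ratio = 22.39/1.087 = cos²(16.4°)/cos²(77.8°) ≈ 20.6.

20.6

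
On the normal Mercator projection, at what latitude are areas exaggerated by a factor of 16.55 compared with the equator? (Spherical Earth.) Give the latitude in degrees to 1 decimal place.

75.8°

Mercator areal scale is sec²φ.
sec²φ = 16.55  ⇒  cos²φ = 0.06042  ⇒  cos φ = 0.2458.
φ = arccos(0.2458) ≈ 75.8°.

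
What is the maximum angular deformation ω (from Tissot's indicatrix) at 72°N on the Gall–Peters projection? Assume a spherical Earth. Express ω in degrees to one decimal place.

85.6°

Gall–Peters is a cylindrical equal-area projection with standard parallels at ±45°. For cylindrical equal-area with standard parallel φ₀, h = cos φ / cos φ₀ and k = cos φ₀ / cos φ, so h·k = 1.
At 72°: h = 0.4370, k = 2.288; principal scales a = 2.288, b = 0.4370.
sin(ω/2) = (a − b)/(a + b) = 1.851/2.725 = 0.6793, so ω = 2 arcsin(0.6793) ≈ 85.6°.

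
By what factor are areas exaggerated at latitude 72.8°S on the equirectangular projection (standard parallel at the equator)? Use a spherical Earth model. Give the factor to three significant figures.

In the plate carrée (x = Rλ, y = Rφ), meridians are true-scale (h = 1) and parallels are stretched by k = sec φ.
Areal scale = h·k = 1 × sec φ; at 72.8°, h = 1.000, k = 3.382, so h·k = 3.382.

3.38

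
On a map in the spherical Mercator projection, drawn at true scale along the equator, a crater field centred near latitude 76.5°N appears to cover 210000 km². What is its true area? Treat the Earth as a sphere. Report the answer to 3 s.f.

11400 km²

For Mercator, h = k = sec φ (a conformal cylindrical projection has a single point scale, 1/cos φ).
Areal scale = k² = sec²φ = 1/cos²(76.5°) = 1/0.2334² = 18.35.
True area = apparent / (areal scale) = 210000 / 18.35 ≈ 11400 km².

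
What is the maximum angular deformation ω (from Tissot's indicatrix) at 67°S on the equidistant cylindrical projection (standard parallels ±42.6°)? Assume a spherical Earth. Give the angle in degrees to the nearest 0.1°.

35.7°

In the equirectangular projection with standard parallel φ₀ = 42.6° (x = Rλ cos φ₀, y = Rφ), meridians are true-scale (h = 1) and the parallel scale is k = cos φ₀ / cos φ.
At 67°: h = 1.000, k = 1.884; principal scales a = 1.884, b = 1.000.
sin(ω/2) = (a − b)/(a + b) = 0.8839/2.884 = 0.3065, so ω = 2 arcsin(0.3065) ≈ 35.7°.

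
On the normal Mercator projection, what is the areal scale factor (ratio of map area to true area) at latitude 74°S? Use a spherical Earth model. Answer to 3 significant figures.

13.2

The Mercator projection is conformal; its linear scale factor is the same in every direction and equals sec φ = 1/cos φ.
Areal scale = k² = sec²φ = 1/cos²(74°) = 1/0.2756² = 13.16.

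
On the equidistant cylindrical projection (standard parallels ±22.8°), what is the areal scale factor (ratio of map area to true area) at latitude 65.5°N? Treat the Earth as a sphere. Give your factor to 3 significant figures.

With standard parallel φ₀ = 22.8°, the equirectangular projection gives x = Rλ cos φ₀, y = Rφ, so h = 1 and k = cos 22.8° / cos φ.
Areal scale = h·k = 1 × cos φ₀ / cos φ; at 65.5°, h = 1.000, k = 2.223, so h·k = 2.223.

2.22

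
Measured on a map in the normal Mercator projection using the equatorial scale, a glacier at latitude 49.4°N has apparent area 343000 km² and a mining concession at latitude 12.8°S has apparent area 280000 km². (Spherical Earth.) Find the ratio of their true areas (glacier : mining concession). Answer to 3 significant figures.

Since Mercator area scale is 1/cos²φ, the true area equals the apparent area multiplied by cos²φ.
True area of glacier: 343000 × cos²(49.4°) = 343000 × 0.4235 = 145300 km².
True area of mining concession: 280000 × cos²(12.8°) = 280000 × 0.9509 = 266300 km².
Ratio = 145300 / 266300 ≈ 0.546.

0.546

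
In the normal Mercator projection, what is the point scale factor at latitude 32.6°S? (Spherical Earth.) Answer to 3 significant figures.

Mercator is conformal, so the point scale is isotropic: h = k = sec φ = 1/cos φ.
k = 1/cos 32.6° = 1/0.8425 = 1.187.

1.19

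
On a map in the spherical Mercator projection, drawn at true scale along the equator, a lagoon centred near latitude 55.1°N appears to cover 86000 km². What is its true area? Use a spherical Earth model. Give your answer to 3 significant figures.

28200 km²

Mercator is conformal, so the point scale is isotropic: h = k = sec φ = 1/cos φ.
Areal scale = k² = sec²φ = 1/cos²(55.1°) = 1/0.5721² = 3.055.
True area = apparent / (areal scale) = 86000 / 3.055 ≈ 28200 km².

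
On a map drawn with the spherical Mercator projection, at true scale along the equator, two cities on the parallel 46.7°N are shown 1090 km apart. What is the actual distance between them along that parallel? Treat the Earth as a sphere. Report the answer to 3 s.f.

For Mercator, h = k = sec φ (a conformal cylindrical projection has a single point scale, 1/cos φ).
Along the parallel at 46.7°, map distances are exaggerated by k = sec 46.7° = 1.458.
True distance = 1090 / 1.458 = 1090 × cos 46.7° ≈ 748 km.

748 km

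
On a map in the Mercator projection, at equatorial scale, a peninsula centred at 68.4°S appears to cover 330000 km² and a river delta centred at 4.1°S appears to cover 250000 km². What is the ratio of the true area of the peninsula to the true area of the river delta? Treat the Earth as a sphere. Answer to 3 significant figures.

0.180

Since Mercator area scale is 1/cos²φ, the true area equals the apparent area multiplied by cos²φ.
True area of peninsula: 330000 × cos²(68.4°) = 330000 × 0.1355 = 44720 km².
True area of river delta: 250000 × cos²(4.1°) = 250000 × 0.9949 = 248700 km².
Ratio = 44720 / 248700 ≈ 0.180.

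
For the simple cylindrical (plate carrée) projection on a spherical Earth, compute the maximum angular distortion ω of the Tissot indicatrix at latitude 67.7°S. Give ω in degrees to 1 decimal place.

In the plate carrée (x = Rλ, y = Rφ), meridians are true-scale (h = 1) and parallels are stretched by k = sec φ.
At 67.7°: h = 1.000, k = 2.635; principal scales a = 2.635, b = 1.000.
sin(ω/2) = (a − b)/(a + b) = 1.635/3.635 = 0.4498, so ω = 2 arcsin(0.4498) ≈ 53.5°.

53.5°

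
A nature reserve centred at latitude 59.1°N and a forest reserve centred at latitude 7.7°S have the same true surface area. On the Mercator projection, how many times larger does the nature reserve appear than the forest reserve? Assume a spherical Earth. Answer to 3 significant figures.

On Mercator, area is exaggerated by sec²φ = 1/cos²φ.
At 59.1°: sec²(59.1°) = 1/0.5135² = 3.792.
At 7.7°: sec²(7.7°) = 1/0.9910² = 1.018.
Ratio = 3.792/1.018 = cos²(7.7°)/cos²(59.1°) ≈ 3.72.

3.72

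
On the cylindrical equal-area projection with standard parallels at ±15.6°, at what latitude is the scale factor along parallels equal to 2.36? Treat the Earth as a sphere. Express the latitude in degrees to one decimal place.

For cylindrical equal-area with standard parallel φ₀, h = cos φ / cos φ₀ and k = cos φ₀ / cos φ, so h·k = 1.
k = cos φ₀ / cos φ = 2.36  ⇒  cos φ = cos 15.6° / 2.36 = 0.4081.
φ = arccos(0.4081) ≈ 65.9°.

65.9°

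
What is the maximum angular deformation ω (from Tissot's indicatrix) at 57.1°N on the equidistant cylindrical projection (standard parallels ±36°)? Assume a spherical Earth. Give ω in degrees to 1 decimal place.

22.7°

The equidistant cylindrical projection with φ₀ = 36° has h = 1 (meridians true) and k = cos φ₀ / cos φ along parallels.
At 57.1°: h = 1.000, k = 1.489; principal scales a = 1.489, b = 1.000.
sin(ω/2) = (a − b)/(a + b) = 0.4894/2.489 = 0.1966, so ω = 2 arcsin(0.1966) ≈ 22.7°.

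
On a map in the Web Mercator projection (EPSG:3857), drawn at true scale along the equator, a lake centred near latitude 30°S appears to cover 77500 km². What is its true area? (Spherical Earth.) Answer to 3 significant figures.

58100 km²

For Mercator, h = k = sec φ (a conformal cylindrical projection has a single point scale, 1/cos φ).
Areal scale = k² = sec²φ = 1/cos²(30°) = 1/0.8660² = 1.333.
True area = apparent / (areal scale) = 77500 / 1.333 ≈ 58100 km².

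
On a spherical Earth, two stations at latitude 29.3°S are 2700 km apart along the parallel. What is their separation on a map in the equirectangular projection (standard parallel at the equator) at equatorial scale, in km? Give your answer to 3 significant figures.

3100 km

In the plate carrée (x = Rλ, y = Rφ), meridians are true-scale (h = 1) and parallels are stretched by k = sec φ.
Along the parallel, k = sec 29.3° = 1/0.8721 = 1.147.
Map distance = 2700 × 1.147 ≈ 3100 km.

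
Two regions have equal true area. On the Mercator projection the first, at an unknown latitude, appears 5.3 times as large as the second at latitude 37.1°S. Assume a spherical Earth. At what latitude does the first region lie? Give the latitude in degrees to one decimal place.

Mercator areal scale is sec²φ, so apparent-area ratio = sec²φ₁ / sec²φ₂ = cos²φ₂ / cos²φ₁.
cos²φ₂ / cos²φ₁ = 5.3  ⇒  cos φ₁ = cos 37.1° / √5.3 = 0.7976/2.302 = 0.3464.
φ₁ = arccos(0.3464) ≈ 69.7°.

69.7°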